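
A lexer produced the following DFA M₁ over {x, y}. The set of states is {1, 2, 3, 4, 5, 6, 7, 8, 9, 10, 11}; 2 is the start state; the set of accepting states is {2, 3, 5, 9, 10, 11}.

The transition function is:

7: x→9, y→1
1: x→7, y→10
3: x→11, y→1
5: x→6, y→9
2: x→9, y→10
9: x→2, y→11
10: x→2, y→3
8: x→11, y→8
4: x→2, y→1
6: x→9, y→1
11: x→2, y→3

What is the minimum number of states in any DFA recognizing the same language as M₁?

Reachable states from the start: {1,2,3,7,9,10,11}. Unreachable: {4,5,6,8} — drop them.
Start with accepting vs non-accepting: {2,3,9,10,11} | {1,7}.
On input y, block {2,3,9,10,11} splits into {2,9,10,11} and {3}.
Refine {2,9,10,11} on symbol y: members go to different blocks, giving {2,9} and {10,11}.
Refine {1,7} on symbol x: members go to different blocks, giving {1} and {7}.
Stable partition: {2,9} | {1} | {3} | {10,11} | {7} — 5 equivalence classes.

5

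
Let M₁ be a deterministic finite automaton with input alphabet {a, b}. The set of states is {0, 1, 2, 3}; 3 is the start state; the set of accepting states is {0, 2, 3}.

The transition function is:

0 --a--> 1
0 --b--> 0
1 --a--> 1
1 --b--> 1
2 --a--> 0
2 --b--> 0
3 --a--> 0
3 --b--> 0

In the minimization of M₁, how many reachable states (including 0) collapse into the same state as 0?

First remove the unreachable states {2}; 3 states remain.
Start with accepting vs non-accepting: {0,3} | {1}.
Split {0,3} by δ(·,a) → {0} and {3}.
No further refinement is possible. Final partition (3 blocks): {0} | {1} | {3}.
The equivalence class containing 0 is {0}, of size 1.

1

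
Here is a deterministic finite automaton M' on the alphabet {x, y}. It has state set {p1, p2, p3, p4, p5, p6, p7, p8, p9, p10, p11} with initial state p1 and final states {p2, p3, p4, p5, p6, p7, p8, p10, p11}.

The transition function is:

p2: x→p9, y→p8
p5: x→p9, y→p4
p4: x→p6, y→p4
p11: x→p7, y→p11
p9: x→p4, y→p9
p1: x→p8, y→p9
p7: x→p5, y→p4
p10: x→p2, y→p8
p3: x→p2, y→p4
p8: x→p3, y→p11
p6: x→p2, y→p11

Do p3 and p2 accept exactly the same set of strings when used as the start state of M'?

States {p10} cannot be reached from the start state, so discard them.
P0 = {p2,p3,p4,p5,p6,p7,p8,p11} | {p1,p9}.
On input x, block {p2,p3,p4,p5,p6,p7,p8,p11} splits into {p3,p4,p6,p7,p8,p11} and {p2,p5}.
Refine {p3,p4,p6,p7,p8,p11} on symbol x: members go to different blocks, giving {p3,p6,p7} and {p4,p8,p11}.
No further refinement is possible. Final partition (4 blocks): {p3,p6,p7} | {p1,p9} | {p2,p5} | {p4,p8,p11}.
p3 and p2 end up in different blocks, so they are distinguishable. For instance, the string 'x' is accepted from only p3.

No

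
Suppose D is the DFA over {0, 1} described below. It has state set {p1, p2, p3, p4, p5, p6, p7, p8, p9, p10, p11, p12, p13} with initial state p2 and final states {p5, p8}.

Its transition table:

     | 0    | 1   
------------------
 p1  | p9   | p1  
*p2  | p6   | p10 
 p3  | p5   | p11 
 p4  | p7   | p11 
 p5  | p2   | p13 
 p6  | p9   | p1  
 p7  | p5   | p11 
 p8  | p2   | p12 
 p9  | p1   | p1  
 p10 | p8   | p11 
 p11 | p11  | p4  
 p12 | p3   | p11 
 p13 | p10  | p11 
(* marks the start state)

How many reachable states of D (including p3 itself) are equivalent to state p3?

All states are reachable from the start state.
Start with accepting vs non-accepting: {p5,p8} | {p1,p2,p3,p4,p6,p7,p9,p10,p11,p12,p13}.
Refine {p1,p2,p3,p4,p6,p7,p9,p10,p11,p12,p13} on symbol 0: members go to different blocks, giving {p1,p2,p4,p6,p9,p11,p12,p13} and {p3,p7,p10}.
Refine {p1,p2,p4,p6,p9,p11,p12,p13} on symbol 0: members go to different blocks, giving {p1,p2,p6,p9,p11} and {p4,p12,p13}.
Split {p1,p2,p6,p9,p11} by δ(·,1) → {p1,p6,p9} and {p2} and {p11}.
No further refinement is possible. Final partition (6 blocks): {p5,p8} | {p1,p6,p9} | {p3,p7,p10} | {p4,p12,p13} | {p2} | {p11}.
The equivalence class containing p3 is {p3,p7,p10}, of size 3.

3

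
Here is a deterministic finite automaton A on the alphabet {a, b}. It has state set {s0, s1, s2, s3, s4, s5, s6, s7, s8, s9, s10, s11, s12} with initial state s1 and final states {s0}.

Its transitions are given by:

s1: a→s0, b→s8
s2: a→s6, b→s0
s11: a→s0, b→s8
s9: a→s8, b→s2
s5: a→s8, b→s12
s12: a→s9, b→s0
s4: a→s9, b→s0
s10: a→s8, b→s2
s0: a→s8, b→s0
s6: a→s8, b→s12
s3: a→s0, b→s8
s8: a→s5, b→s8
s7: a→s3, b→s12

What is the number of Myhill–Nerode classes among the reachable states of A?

First remove the unreachable states {s3,s4,s7,s10,s11}; 8 states remain.
Start with accepting vs non-accepting: {s0} | {s1,s2,s5,s6,s8,s9,s12}.
Refine {s1,s2,s5,s6,s8,s9,s12} on symbol a: members go to different blocks, giving {s2,s5,s6,s8,s9,s12} and {s1}.
On input b, block {s2,s5,s6,s8,s9,s12} splits into {s5,s6,s8,s9} and {s2,s12}.
On input b, block {s5,s6,s8,s9} splits into {s5,s6,s9} and {s8}.
No further refinement is possible. Final partition (5 blocks): {s0} | {s5,s6,s9} | {s1} | {s2,s12} | {s8}.

5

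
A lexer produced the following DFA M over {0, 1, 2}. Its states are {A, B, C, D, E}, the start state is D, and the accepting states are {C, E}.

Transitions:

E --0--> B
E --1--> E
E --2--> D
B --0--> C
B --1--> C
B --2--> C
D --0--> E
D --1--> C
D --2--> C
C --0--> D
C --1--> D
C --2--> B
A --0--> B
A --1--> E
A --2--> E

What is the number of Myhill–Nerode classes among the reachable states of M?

Reachable states from the start: {B,C,D,E}. Unreachable: {A} — drop them.
P0 = {C,E} | {B,D}.
On input 1, block {C,E} splits into {C} and {E}.
Split {B,D} by δ(·,0) → {B} and {D}.
The partition is now stable with 4 blocks: {C} | {B} | {E} | {D}.

4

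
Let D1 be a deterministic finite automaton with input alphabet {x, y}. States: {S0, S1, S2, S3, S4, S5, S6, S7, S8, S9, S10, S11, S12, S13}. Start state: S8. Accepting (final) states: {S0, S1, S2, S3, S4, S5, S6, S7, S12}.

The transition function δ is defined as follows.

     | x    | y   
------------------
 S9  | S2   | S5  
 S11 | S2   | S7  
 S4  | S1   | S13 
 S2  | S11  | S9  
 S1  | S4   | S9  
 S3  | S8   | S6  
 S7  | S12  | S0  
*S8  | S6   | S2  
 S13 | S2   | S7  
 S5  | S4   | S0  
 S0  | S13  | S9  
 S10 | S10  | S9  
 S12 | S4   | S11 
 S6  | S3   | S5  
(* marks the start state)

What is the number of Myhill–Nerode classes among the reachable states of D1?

States {S10} cannot be reached from the start state, so discard them.
Initial partition by acceptance: {S0,S1,S2,S3,S4,S5,S6,S7,S12} | {S8,S9,S11,S13}.
Refine {S0,S1,S2,S3,S4,S5,S6,S7,S12} on symbol x: members go to different blocks, giving {S1,S4,S5,S6,S7,S12} and {S0,S2,S3}.
On input x, block {S1,S4,S5,S6,S7,S12} splits into {S1,S4,S5,S7,S12} and {S6}.
On input y, block {S1,S4,S5,S7,S12} splits into {S1,S4,S12} and {S5,S7}.
On input x, block {S8,S9,S11,S13} splits into {S9,S11,S13} and {S8}.
Refine {S0,S2,S3} on symbol x: members go to different blocks, giving {S0,S2} and {S3}.
Stable partition: {S1,S4,S12} | {S9,S11,S13} | {S0,S2} | {S6} | {S5,S7} | {S8} | {S3} — 7 equivalence classes.

7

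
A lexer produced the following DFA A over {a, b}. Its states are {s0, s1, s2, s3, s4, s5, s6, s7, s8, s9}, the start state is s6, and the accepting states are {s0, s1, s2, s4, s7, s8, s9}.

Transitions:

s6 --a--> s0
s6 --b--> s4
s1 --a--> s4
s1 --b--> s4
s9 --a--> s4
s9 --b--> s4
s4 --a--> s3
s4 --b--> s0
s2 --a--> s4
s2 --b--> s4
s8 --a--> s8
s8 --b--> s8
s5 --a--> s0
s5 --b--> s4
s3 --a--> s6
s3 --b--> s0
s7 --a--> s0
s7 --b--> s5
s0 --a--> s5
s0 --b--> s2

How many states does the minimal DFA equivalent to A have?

First remove the unreachable states {s1,s7,s8,s9}; 6 states remain.
Initial partition by acceptance: {s0,s2,s4} | {s3,s5,s6}.
On input a, block {s0,s2,s4} splits into {s0,s4} and {s2}.
Split {s0,s4} by δ(·,b) → {s0} and {s4}.
Split {s3,s5,s6} by δ(·,a) → {s5,s6} and {s3}.
The partition is now stable with 5 blocks: {s0} | {s5,s6} | {s2} | {s4} | {s3}.

5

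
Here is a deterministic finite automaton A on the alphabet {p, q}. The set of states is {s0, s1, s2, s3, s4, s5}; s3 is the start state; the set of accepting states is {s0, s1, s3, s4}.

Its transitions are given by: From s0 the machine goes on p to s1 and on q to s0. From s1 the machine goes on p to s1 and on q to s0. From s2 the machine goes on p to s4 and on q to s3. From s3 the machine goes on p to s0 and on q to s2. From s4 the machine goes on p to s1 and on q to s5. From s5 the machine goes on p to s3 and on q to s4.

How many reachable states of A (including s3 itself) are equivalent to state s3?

2

Start with accepting vs non-accepting: {s0,s1,s3,s4} | {s2,s5}.
Refine {s0,s1,s3,s4} on symbol q: members go to different blocks, giving {s0,s1} and {s3,s4}.
No further refinement is possible. Final partition (3 blocks): {s0,s1} | {s2,s5} | {s3,s4}.
State s3 belongs to the block {s3,s4}, which has 2 states.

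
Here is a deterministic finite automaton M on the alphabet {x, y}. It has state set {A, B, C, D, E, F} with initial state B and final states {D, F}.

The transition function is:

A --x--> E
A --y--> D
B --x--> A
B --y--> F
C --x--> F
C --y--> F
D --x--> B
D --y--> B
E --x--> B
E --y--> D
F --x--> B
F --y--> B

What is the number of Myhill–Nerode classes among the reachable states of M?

Reachable states from the start: {A,B,D,E,F}. Unreachable: {C} — drop them.
Initial partition by acceptance: {D,F} | {A,B,E}.
No further refinement is possible. Final partition (2 blocks): {D,F} | {A,B,E}.

2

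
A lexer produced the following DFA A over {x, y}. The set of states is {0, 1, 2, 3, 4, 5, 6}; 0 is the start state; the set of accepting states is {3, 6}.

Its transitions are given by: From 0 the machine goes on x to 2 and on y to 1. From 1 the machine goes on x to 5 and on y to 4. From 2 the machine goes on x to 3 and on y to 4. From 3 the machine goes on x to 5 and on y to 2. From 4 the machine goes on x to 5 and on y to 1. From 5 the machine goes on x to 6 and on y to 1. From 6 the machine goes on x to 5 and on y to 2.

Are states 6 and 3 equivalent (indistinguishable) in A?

Initial partition by acceptance: {3,6} | {0,1,2,4,5}.
On input x, block {0,1,2,4,5} splits into {0,1,4} and {2,5}.
No further refinement is possible. Final partition (3 blocks): {3,6} | {0,1,4} | {2,5}.
6 and 3 lie in the same block of the stable partition, so they are equivalent — no string distinguishes them.

Yes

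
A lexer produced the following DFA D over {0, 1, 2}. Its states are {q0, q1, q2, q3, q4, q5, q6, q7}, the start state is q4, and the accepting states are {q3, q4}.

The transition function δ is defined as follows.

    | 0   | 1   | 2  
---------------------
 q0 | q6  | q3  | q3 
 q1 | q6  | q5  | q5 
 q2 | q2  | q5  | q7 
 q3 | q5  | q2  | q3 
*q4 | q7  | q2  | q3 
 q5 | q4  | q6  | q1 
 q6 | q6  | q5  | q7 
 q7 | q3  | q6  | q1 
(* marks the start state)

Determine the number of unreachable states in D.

1

No path from q4 leads to q0; the other 7 states are all reachable.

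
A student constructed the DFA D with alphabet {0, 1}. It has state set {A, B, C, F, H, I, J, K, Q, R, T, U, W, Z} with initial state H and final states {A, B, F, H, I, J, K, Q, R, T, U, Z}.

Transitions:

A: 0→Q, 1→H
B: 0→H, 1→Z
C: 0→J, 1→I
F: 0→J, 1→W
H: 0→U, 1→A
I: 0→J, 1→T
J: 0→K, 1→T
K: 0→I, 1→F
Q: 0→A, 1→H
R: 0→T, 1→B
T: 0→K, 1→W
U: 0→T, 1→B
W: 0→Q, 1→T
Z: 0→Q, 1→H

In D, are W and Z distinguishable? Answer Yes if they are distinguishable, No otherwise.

States {C,R} cannot be reached from the start state, so discard them.
Start with accepting vs non-accepting: {A,B,F,H,I,J,K,Q,T,U,Z} | {W}.
Refine {A,B,F,H,I,J,K,Q,T,U,Z} on symbol 1: members go to different blocks, giving {A,B,H,I,J,K,Q,U,Z} and {F,T}.
On input 0, block {A,B,H,I,J,K,Q,U,Z} splits into {A,B,H,I,J,K,Q,Z} and {U}.
Refine {A,B,H,I,J,K,Q,Z} on symbol 0: members go to different blocks, giving {A,B,I,J,K,Q,Z} and {H}.
Refine {A,B,I,J,K,Q,Z} on symbol 0: members go to different blocks, giving {A,I,J,K,Q,Z} and {B}.
Refine {A,I,J,K,Q,Z} on symbol 1: members go to different blocks, giving {I,J,K} and {A,Q,Z}.
Stable partition: {I,J,K} | {W} | {F,T} | {U} | {H} | {B} | {A,Q,Z} — 7 equivalence classes.
W and Z end up in different blocks, so they are distinguishable. For instance, the string 'ε' is accepted from only Z.

Yes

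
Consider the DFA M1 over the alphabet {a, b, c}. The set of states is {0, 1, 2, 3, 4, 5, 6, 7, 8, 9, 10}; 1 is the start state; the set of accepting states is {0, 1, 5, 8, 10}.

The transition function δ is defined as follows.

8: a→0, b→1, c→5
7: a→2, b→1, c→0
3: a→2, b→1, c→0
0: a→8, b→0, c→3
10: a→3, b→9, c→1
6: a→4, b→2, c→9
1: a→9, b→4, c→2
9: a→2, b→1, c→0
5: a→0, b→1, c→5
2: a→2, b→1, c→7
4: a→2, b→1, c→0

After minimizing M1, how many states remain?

States {6,10} cannot be reached from the start state, so discard them.
P0 = {0,1,5,8} | {2,3,4,7,9}.
On input a, block {0,1,5,8} splits into {0,5,8} and {1}.
On input b, block {0,5,8} splits into {5,8} and {0}.
Split {2,3,4,7,9} by δ(·,c) → {3,4,7,9} and {2}.
Stable partition: {5,8} | {3,4,7,9} | {1} | {0} | {2} — 5 equivalence classes.

5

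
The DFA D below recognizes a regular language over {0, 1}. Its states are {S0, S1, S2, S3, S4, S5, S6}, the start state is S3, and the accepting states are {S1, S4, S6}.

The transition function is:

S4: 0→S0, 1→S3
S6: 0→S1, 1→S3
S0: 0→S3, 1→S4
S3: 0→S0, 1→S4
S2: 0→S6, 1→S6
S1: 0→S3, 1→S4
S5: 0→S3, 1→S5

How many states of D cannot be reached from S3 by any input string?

BFS from S3 reaches {S0, S3, S4}; the 4 state(s) S1, S2, S5, S6 are never visited.

4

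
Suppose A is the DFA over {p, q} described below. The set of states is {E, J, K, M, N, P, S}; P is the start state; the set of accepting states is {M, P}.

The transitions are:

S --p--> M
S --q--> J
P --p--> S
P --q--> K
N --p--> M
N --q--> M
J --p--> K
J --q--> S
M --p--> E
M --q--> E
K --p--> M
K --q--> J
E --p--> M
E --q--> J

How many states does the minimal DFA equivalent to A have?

3

First remove the unreachable states {N}; 6 states remain.
Start with accepting vs non-accepting: {M,P} | {E,J,K,S}.
Refine {E,J,K,S} on symbol p: members go to different blocks, giving {E,K,S} and {J}.
Stable partition: {M,P} | {E,K,S} | {J} — 3 equivalence classes.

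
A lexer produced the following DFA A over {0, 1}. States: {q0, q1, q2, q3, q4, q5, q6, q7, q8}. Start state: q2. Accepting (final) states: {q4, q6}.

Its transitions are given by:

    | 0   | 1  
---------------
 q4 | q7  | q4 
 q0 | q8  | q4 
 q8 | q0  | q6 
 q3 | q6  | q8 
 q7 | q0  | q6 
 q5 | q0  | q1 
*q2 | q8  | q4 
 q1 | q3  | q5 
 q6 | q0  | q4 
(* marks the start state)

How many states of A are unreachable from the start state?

BFS from q2 reaches {q0, q2, q4, q6, q7, q8}; the 3 state(s) q1, q3, q5 are never visited.

3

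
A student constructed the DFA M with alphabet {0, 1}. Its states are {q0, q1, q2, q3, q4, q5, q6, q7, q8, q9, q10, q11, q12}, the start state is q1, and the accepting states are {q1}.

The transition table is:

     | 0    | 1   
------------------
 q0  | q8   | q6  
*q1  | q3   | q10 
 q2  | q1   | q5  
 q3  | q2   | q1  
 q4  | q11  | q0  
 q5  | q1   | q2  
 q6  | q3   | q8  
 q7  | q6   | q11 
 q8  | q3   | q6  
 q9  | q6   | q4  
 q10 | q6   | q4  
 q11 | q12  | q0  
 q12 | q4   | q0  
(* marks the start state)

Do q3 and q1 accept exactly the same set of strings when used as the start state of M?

No

First remove the unreachable states {q7,q9}; 11 states remain.
P0 = {q1} | {q0,q2,q3,q4,q5,q6,q8,q10,q11,q12}.
Refine {q0,q2,q3,q4,q5,q6,q8,q10,q11,q12} on symbol 0: members go to different blocks, giving {q0,q3,q4,q6,q8,q10,q11,q12} and {q2,q5}.
Refine {q0,q3,q4,q6,q8,q10,q11,q12} on symbol 0: members go to different blocks, giving {q0,q4,q6,q8,q10,q11,q12} and {q3}.
Refine {q0,q4,q6,q8,q10,q11,q12} on symbol 0: members go to different blocks, giving {q0,q4,q10,q11,q12} and {q6,q8}.
On input 0, block {q0,q4,q10,q11,q12} splits into {q4,q11,q12} and {q0,q10}.
Refine {q0,q10} on symbol 1: members go to different blocks, giving {q0} and {q10}.
Stable partition: {q1} | {q4,q11,q12} | {q2,q5} | {q3} | {q6,q8} | {q0} | {q10} — 7 equivalence classes.
q3 and q1 end up in different blocks, so they are distinguishable. For instance, the string 'ε' is accepted from only q1.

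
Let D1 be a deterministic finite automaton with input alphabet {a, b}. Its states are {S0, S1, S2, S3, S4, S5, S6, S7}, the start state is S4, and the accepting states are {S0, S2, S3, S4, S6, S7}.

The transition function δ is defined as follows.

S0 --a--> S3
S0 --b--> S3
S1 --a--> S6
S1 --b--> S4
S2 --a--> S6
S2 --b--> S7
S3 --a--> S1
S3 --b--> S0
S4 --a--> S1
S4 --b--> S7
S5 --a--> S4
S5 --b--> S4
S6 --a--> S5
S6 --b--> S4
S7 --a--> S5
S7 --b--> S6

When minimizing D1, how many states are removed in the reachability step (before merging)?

BFS from S4 reaches {S1, S4, S5, S6, S7}; the 3 state(s) S0, S2, S3 are never visited.

3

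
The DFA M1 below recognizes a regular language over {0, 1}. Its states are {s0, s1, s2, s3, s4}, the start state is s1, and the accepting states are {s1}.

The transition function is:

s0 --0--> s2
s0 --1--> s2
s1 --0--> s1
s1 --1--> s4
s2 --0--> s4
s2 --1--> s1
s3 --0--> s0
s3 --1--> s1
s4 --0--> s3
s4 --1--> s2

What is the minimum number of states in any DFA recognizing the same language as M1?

3

Every state is reachable, so we keep all 5.
Start with accepting vs non-accepting: {s1} | {s0,s2,s3,s4}.
Split {s0,s2,s3,s4} by δ(·,1) → {s0,s4} and {s2,s3}.
The partition is now stable with 3 blocks: {s1} | {s0,s4} | {s2,s3}.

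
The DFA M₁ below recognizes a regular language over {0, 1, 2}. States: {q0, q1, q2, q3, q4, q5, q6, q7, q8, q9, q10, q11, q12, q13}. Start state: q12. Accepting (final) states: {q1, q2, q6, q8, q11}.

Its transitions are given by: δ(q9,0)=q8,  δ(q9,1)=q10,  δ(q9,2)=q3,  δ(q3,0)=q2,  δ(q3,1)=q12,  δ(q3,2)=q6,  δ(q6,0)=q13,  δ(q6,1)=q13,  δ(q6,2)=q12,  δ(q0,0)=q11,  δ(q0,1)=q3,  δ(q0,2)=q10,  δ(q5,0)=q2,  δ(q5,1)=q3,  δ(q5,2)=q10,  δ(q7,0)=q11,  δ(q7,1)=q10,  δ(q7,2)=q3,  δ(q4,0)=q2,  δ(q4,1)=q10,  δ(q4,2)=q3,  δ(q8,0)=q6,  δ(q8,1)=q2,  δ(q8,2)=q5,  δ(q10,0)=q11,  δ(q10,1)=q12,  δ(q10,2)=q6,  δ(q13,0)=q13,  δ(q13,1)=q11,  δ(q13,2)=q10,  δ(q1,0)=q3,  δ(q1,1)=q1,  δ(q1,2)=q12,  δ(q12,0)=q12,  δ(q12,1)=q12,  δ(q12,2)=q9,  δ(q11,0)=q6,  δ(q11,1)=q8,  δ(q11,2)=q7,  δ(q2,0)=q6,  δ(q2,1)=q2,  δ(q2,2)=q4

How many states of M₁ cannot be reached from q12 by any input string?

2

Starting at q12 and following transitions, the reachable set is {q2, q3, q4, q5, q6, q7, q8, q9, q10, q11, q12, q13}. That leaves q0, q1 unreachable — 2 in total.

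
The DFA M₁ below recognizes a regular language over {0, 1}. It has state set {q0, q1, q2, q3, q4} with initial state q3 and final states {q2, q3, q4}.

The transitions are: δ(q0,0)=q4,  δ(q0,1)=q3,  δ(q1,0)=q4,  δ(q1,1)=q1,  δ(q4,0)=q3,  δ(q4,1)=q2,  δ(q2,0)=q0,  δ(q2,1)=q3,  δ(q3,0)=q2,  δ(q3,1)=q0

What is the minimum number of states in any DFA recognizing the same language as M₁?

4

First remove the unreachable states {q1}; 4 states remain.
Initial partition by acceptance: {q2,q3,q4} | {q0}.
Refine {q2,q3,q4} on symbol 0: members go to different blocks, giving {q3,q4} and {q2}.
Split {q3,q4} by δ(·,0) → {q3} and {q4}.
The partition is now stable with 4 blocks: {q3} | {q0} | {q2} | {q4}.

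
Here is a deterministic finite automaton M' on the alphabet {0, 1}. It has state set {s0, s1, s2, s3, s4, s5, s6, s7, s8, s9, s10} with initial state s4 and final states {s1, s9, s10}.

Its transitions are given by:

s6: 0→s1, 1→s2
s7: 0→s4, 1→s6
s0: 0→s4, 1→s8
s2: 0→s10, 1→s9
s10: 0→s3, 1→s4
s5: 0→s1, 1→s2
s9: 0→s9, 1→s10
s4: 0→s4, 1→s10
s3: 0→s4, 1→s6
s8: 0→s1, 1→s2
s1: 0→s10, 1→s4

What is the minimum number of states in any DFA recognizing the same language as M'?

7

First remove the unreachable states {s0,s5,s7,s8}; 7 states remain.
Start with accepting vs non-accepting: {s1,s9,s10} | {s2,s3,s4,s6}.
On input 0, block {s1,s9,s10} splits into {s1,s9} and {s10}.
On input 0, block {s1,s9} splits into {s1} and {s9}.
Refine {s2,s3,s4,s6} on symbol 0: members go to different blocks, giving {s3,s4} and {s2} and {s6}.
On input 1, block {s3,s4} splits into {s3} and {s4}.
No further refinement is possible. Final partition (7 blocks): {s1} | {s3} | {s10} | {s9} | {s2} | {s6} | {s4}.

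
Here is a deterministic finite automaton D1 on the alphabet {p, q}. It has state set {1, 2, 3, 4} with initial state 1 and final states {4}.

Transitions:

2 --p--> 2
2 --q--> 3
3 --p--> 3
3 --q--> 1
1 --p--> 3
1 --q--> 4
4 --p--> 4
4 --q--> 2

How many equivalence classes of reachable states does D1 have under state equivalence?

4

Every state is reachable, so we keep all 4.
P0 = {4} | {1,2,3}.
Refine {1,2,3} on symbol q: members go to different blocks, giving {2,3} and {1}.
On input q, block {2,3} splits into {2} and {3}.
Stable partition: {4} | {2} | {1} | {3} — 4 equivalence classes.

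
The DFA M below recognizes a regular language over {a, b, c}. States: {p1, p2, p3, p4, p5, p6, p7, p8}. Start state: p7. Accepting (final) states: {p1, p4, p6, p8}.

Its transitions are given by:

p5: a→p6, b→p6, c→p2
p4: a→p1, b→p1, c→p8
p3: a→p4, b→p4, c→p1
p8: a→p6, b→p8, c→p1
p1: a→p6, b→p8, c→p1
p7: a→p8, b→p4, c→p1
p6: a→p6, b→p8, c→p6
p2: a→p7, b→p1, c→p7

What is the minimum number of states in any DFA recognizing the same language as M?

2

Reachable states from the start: {p1,p4,p6,p7,p8}. Unreachable: {p2,p3,p5} — drop them.
Initial partition by acceptance: {p1,p4,p6,p8} | {p7}.
Stable partition: {p1,p4,p6,p8} | {p7} — 2 equivalence classes.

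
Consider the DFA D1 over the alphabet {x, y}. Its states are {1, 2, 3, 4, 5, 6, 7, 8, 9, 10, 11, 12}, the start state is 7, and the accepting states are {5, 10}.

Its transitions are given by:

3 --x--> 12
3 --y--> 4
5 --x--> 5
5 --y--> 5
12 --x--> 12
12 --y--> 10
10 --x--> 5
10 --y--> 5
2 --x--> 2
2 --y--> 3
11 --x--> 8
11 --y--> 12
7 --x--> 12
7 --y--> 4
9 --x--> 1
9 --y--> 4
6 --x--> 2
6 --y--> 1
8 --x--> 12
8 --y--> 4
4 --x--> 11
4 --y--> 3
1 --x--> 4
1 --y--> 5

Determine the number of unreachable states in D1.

No path from 7 leads to 1, 2, 6, 9; the other 8 states are all reachable.

4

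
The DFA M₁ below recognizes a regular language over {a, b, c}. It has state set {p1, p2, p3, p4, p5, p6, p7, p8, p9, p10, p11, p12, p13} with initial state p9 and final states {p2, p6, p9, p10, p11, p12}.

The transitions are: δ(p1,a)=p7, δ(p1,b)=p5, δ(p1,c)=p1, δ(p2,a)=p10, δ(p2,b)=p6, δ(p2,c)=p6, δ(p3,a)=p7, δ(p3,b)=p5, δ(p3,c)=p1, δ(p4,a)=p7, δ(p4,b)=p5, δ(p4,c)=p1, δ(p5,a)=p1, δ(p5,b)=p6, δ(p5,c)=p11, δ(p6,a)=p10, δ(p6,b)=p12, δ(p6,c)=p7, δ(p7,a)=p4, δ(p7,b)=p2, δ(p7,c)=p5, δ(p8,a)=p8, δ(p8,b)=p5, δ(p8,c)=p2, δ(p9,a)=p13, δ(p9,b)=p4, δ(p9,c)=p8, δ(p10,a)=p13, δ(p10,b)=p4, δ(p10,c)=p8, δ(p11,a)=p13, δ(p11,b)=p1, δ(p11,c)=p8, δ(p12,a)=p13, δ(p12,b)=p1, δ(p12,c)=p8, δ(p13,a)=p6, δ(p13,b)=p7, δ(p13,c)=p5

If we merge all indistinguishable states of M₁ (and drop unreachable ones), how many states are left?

First remove the unreachable states {p3}; 12 states remain.
Initial partition by acceptance: {p2,p6,p9,p10,p11,p12} | {p1,p4,p5,p7,p8,p13}.
Split {p2,p6,p9,p10,p11,p12} by δ(·,a) → {p9,p10,p11,p12} and {p2,p6}.
Refine {p1,p4,p5,p7,p8,p13} on symbol a: members go to different blocks, giving {p1,p4,p5,p7,p8} and {p13}.
On input b, block {p1,p4,p5,p7,p8} splits into {p1,p4,p8} and {p5,p7}.
On input a, block {p1,p4,p8} splits into {p1,p4} and {p8}.
Refine {p2,p6} on symbol b: members go to different blocks, giving {p2} and {p6}.
Split {p5,p7} by δ(·,b) → {p5} and {p7}.
No further refinement is possible. Final partition (8 blocks): {p9,p10,p11,p12} | {p1,p4} | {p2} | {p13} | {p5} | {p8} | {p6} | {p7}.

8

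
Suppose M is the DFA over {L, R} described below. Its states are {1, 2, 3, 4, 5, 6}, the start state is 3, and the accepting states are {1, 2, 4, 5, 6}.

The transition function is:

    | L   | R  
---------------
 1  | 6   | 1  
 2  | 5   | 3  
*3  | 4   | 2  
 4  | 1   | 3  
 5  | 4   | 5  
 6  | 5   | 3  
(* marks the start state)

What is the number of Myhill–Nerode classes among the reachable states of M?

3

P0 = {1,2,4,5,6} | {3}.
On input R, block {1,2,4,5,6} splits into {2,4,6} and {1,5}.
No further refinement is possible. Final partition (3 blocks): {2,4,6} | {3} | {1,5}.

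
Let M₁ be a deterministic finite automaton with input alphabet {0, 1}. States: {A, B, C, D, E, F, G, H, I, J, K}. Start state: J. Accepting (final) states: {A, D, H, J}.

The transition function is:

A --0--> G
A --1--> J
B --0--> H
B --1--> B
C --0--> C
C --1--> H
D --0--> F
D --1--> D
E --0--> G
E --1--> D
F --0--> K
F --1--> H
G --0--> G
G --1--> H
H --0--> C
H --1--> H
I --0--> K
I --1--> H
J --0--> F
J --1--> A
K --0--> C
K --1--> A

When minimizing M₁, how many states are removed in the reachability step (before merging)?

No path from J leads to B, D, E, I; the other 7 states are all reachable.

4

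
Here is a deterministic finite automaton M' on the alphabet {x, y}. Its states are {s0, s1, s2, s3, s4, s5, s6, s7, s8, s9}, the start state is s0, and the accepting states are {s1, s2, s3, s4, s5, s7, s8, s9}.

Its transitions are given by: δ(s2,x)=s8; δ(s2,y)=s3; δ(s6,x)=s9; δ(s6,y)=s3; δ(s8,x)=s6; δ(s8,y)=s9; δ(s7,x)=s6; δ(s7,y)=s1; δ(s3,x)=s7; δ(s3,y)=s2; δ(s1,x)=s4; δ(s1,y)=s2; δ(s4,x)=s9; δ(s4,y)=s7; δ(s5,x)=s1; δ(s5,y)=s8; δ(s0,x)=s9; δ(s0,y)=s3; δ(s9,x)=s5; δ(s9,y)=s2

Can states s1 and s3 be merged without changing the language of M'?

No

Every state is reachable, so we keep all 10.
Initial partition by acceptance: {s1,s2,s3,s4,s5,s7,s8,s9} | {s0,s6}.
Split {s1,s2,s3,s4,s5,s7,s8,s9} by δ(·,x) → {s1,s2,s3,s4,s5,s9} and {s7,s8}.
Refine {s1,s2,s3,s4,s5,s9} on symbol x: members go to different blocks, giving {s1,s4,s5,s9} and {s2,s3}.
On input y, block {s1,s4,s5,s9} splits into {s1,s9} and {s4,s5}.
No further refinement is possible. Final partition (5 blocks): {s1,s9} | {s0,s6} | {s7,s8} | {s2,s3} | {s4,s5}.
s1 and s3 end up in different blocks, so they are distinguishable. For instance, the string 'xx' is accepted from only s1.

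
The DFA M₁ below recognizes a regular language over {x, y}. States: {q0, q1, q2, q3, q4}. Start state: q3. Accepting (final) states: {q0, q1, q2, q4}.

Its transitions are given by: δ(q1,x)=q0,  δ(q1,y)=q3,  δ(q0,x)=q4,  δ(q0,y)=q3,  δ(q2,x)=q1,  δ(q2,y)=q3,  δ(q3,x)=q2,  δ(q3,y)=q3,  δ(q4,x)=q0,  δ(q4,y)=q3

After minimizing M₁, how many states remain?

All states are reachable from the start state.
Start with accepting vs non-accepting: {q0,q1,q2,q4} | {q3}.
The partition is now stable with 2 blocks: {q0,q1,q2,q4} | {q3}.

2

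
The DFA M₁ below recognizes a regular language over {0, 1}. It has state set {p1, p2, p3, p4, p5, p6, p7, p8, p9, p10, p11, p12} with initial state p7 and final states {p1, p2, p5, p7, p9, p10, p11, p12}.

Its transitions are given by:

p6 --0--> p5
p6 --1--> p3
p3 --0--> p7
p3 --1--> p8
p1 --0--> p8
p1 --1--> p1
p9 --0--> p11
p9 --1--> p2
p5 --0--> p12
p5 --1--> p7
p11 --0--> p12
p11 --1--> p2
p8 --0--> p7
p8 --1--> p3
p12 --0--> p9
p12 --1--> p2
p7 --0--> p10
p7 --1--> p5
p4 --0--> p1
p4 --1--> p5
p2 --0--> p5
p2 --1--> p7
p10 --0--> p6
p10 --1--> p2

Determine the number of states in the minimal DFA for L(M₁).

7

First remove the unreachable states {p1,p4}; 10 states remain.
P0 = {p2,p5,p7,p9,p10,p11,p12} | {p3,p6,p8}.
Refine {p2,p5,p7,p9,p10,p11,p12} on symbol 0: members go to different blocks, giving {p2,p5,p7,p9,p11,p12} and {p10}.
Refine {p2,p5,p7,p9,p11,p12} on symbol 0: members go to different blocks, giving {p2,p5,p9,p11,p12} and {p7}.
Refine {p2,p5,p9,p11,p12} on symbol 1: members go to different blocks, giving {p9,p11,p12} and {p2,p5}.
Refine {p3,p6,p8} on symbol 0: members go to different blocks, giving {p3,p8} and {p6}.
Refine {p2,p5} on symbol 0: members go to different blocks, giving {p2} and {p5}.
No further refinement is possible. Final partition (7 blocks): {p9,p11,p12} | {p3,p8} | {p10} | {p7} | {p2} | {p6} | {p5}.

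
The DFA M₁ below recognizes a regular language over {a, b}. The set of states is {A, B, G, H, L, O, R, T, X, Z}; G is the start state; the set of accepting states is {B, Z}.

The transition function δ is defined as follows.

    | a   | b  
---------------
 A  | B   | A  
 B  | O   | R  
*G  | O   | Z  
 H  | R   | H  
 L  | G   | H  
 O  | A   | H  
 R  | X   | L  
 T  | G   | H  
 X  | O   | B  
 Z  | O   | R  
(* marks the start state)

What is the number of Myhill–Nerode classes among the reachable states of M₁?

7

Reachable states from the start: {A,B,G,H,L,O,R,X,Z}. Unreachable: {T} — drop them.
Initial partition by acceptance: {B,Z} | {A,G,H,L,O,R,X}.
Refine {A,G,H,L,O,R,X} on symbol a: members go to different blocks, giving {G,H,L,O,R,X} and {A}.
Refine {G,H,L,O,R,X} on symbol a: members go to different blocks, giving {G,H,L,R,X} and {O}.
Refine {G,H,L,R,X} on symbol a: members go to different blocks, giving {H,L,R} and {G,X}.
On input a, block {H,L,R} splits into {L,R} and {H}.
On input b, block {L,R} splits into {R} and {L}.
No further refinement is possible. Final partition (7 blocks): {B,Z} | {R} | {A} | {O} | {G,X} | {H} | {L}.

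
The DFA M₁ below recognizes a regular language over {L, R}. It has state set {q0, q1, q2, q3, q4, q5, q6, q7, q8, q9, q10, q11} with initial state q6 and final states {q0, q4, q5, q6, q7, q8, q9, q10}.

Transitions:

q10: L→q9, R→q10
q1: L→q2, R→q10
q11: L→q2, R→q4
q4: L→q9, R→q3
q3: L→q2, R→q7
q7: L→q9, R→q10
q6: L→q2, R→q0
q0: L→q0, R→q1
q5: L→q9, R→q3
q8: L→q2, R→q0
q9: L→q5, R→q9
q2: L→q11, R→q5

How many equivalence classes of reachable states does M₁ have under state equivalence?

7

First remove the unreachable states {q8}; 11 states remain.
P0 = {q0,q4,q5,q6,q7,q9,q10} | {q1,q2,q3,q11}.
Split {q0,q4,q5,q6,q7,q9,q10} by δ(·,L) → {q0,q4,q5,q7,q9,q10} and {q6}.
Split {q0,q4,q5,q7,q9,q10} by δ(·,R) → {q0,q4,q5} and {q7,q9,q10}.
On input L, block {q0,q4,q5} splits into {q4,q5} and {q0}.
Refine {q1,q2,q3,q11} on symbol R: members go to different blocks, giving {q1,q3} and {q2,q11}.
On input L, block {q7,q9,q10} splits into {q7,q10} and {q9}.
No further refinement is possible. Final partition (7 blocks): {q4,q5} | {q1,q3} | {q6} | {q7,q10} | {q0} | {q2,q11} | {q9}.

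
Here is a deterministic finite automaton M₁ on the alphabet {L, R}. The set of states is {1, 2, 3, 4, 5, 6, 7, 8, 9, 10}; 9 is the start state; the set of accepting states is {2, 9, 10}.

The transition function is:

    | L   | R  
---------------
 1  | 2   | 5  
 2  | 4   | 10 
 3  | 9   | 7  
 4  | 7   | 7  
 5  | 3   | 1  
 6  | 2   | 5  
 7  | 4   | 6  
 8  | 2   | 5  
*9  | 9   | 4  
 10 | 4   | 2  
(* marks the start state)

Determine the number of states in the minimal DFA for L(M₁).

States {8} cannot be reached from the start state, so discard them.
Start with accepting vs non-accepting: {2,9,10} | {1,3,4,5,6,7}.
Split {2,9,10} by δ(·,L) → {2,10} and {9}.
Refine {1,3,4,5,6,7} on symbol L: members go to different blocks, giving {4,5,7} and {1,6} and {3}.
On input L, block {4,5,7} splits into {4,7} and {5}.
Split {4,7} by δ(·,R) → {4} and {7}.
The partition is now stable with 7 blocks: {2,10} | {4} | {9} | {1,6} | {3} | {5} | {7}.

7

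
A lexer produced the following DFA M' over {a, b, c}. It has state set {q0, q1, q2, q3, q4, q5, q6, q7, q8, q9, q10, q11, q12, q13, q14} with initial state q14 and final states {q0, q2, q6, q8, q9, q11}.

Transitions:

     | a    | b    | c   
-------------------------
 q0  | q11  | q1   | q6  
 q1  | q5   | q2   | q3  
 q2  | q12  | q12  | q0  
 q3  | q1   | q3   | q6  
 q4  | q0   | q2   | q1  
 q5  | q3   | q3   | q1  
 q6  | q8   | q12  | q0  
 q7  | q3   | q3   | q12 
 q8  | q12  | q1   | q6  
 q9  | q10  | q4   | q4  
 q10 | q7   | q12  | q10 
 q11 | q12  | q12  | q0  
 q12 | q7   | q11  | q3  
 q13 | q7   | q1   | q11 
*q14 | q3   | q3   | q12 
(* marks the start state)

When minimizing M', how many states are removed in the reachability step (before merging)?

4

No path from q14 leads to q4, q9, q10, q13; the other 11 states are all reachable.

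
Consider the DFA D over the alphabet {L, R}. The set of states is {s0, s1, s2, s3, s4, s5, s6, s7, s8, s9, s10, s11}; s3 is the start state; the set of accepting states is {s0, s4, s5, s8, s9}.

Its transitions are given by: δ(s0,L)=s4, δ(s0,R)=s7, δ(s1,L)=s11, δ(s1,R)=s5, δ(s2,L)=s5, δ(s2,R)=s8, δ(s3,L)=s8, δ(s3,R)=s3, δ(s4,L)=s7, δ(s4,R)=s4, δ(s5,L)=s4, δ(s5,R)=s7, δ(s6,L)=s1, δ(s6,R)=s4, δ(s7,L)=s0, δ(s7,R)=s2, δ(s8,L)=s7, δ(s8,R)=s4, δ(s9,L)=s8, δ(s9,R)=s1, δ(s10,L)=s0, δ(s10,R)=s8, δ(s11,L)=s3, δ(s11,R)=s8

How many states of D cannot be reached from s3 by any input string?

No path from s3 leads to s1, s6, s9, s10, s11; the other 7 states are all reachable.

5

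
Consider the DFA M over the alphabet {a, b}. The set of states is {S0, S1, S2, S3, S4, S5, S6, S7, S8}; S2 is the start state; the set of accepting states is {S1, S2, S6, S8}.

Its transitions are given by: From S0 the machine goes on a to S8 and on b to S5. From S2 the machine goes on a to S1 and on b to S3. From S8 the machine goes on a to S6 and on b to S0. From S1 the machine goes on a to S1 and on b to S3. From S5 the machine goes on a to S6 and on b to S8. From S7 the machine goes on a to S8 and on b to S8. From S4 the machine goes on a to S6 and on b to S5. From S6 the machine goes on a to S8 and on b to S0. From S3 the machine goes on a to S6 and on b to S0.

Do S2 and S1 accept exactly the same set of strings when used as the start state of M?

Reachable states from the start: {S0,S1,S2,S3,S5,S6,S8}. Unreachable: {S4,S7} — drop them.
Initial partition by acceptance: {S1,S2,S6,S8} | {S0,S3,S5}.
Split {S0,S3,S5} by δ(·,b) → {S0,S3} and {S5}.
Split {S0,S3} by δ(·,b) → {S0} and {S3}.
Split {S1,S2,S6,S8} by δ(·,b) → {S1,S2} and {S6,S8}.
Stable partition: {S1,S2} | {S0} | {S5} | {S3} | {S6,S8} — 5 equivalence classes.
S2 and S1 lie in the same block of the stable partition, so they are equivalent — no string distinguishes them.

Yes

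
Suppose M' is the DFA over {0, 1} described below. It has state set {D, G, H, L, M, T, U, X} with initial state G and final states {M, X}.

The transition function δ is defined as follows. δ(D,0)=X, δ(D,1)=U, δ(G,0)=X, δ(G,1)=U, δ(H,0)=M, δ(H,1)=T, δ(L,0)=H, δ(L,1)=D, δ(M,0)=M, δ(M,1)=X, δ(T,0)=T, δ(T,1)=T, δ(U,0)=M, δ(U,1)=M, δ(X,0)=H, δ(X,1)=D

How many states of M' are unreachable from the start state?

1

Starting at G and following transitions, the reachable set is {D, G, H, M, T, U, X}. That leaves L unreachable — 1 in total.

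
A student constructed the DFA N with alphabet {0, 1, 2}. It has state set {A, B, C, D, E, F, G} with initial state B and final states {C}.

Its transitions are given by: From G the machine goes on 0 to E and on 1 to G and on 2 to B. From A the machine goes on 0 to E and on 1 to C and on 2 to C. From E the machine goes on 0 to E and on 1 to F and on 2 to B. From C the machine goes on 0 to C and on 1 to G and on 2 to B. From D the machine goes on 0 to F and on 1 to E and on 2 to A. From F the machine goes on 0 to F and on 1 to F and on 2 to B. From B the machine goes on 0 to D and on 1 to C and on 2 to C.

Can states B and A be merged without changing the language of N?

P0 = {C} | {A,B,D,E,F,G}.
Refine {A,B,D,E,F,G} on symbol 1: members go to different blocks, giving {D,E,F,G} and {A,B}.
No further refinement is possible. Final partition (3 blocks): {C} | {D,E,F,G} | {A,B}.
B and A lie in the same block of the stable partition, so they are equivalent — no string distinguishes them.

Yes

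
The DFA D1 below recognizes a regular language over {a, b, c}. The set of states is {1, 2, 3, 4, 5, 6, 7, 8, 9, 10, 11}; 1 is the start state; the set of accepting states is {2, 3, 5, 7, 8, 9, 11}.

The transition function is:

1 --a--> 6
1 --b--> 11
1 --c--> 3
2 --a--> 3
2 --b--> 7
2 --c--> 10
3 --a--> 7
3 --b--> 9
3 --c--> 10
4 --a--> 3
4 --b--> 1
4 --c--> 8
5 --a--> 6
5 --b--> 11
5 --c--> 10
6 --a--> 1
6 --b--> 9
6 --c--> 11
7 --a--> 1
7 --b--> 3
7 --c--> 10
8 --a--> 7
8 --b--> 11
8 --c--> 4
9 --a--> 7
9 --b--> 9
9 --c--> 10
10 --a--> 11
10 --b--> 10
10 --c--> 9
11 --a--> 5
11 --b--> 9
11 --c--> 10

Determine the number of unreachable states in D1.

3

No path from 1 leads to 2, 4, 8; the other 8 states are all reachable.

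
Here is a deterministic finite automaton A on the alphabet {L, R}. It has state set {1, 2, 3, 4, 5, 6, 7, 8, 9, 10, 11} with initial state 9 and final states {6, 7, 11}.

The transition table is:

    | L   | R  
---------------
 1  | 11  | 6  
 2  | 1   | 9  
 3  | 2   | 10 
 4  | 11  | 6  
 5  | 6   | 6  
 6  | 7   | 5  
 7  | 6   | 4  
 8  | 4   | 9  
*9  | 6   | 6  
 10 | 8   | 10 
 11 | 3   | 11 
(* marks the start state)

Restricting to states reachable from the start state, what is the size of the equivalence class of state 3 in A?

Every state is reachable, so we keep all 11.
Start with accepting vs non-accepting: {6,7,11} | {1,2,3,4,5,8,9,10}.
Refine {6,7,11} on symbol L: members go to different blocks, giving {6,7} and {11}.
On input L, block {1,2,3,4,5,8,9,10} splits into {2,3,8,10} and {1,4} and {5,9}.
On input R, block {6,7} splits into {6} and {7}.
Split {2,3,8,10} by δ(·,L) → {2,8} and {3,10}.
No further refinement is possible. Final partition (7 blocks): {6} | {2,8} | {11} | {1,4} | {5,9} | {7} | {3,10}.
The equivalence class containing 3 is {3,10}, of size 2.

2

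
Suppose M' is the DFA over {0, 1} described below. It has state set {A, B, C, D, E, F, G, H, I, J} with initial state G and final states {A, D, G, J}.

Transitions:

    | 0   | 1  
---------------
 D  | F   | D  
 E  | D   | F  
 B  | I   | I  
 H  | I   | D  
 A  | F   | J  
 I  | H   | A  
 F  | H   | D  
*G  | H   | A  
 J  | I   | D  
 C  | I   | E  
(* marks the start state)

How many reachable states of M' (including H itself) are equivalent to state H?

3

States {B,C,E} cannot be reached from the start state, so discard them.
Initial partition by acceptance: {A,D,G,J} | {F,H,I}.
Stable partition: {A,D,G,J} | {F,H,I} — 2 equivalence classes.
The equivalence class containing H is {F,H,I}, of size 3.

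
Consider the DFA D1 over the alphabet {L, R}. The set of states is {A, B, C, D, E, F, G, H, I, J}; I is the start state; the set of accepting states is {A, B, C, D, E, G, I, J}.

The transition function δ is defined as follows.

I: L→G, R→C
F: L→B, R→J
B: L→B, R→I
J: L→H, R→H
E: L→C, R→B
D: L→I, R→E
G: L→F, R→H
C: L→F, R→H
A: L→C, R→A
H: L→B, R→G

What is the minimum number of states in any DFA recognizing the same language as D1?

4

States {A,D,E} cannot be reached from the start state, so discard them.
Initial partition by acceptance: {B,C,G,I,J} | {F,H}.
Split {B,C,G,I,J} by δ(·,L) → {C,G,J} and {B,I}.
Refine {B,I} on symbol L: members go to different blocks, giving {B} and {I}.
No further refinement is possible. Final partition (4 blocks): {C,G,J} | {F,H} | {B} | {I}.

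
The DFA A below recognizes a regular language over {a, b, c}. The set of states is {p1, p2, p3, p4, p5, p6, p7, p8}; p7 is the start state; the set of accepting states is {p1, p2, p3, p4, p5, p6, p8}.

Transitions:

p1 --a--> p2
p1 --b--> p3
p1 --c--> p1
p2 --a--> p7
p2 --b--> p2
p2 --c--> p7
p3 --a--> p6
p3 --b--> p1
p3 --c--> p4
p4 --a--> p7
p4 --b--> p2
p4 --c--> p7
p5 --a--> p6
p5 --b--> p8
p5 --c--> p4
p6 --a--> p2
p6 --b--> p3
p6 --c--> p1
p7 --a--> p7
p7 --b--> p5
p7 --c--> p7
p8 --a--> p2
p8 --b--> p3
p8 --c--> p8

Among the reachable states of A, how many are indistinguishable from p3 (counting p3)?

Every state is reachable, so we keep all 8.
Start with accepting vs non-accepting: {p1,p2,p3,p4,p5,p6,p8} | {p7}.
Refine {p1,p2,p3,p4,p5,p6,p8} on symbol a: members go to different blocks, giving {p1,p3,p5,p6,p8} and {p2,p4}.
On input a, block {p1,p3,p5,p6,p8} splits into {p1,p6,p8} and {p3,p5}.
No further refinement is possible. Final partition (4 blocks): {p1,p6,p8} | {p7} | {p2,p4} | {p3,p5}.
State p3 belongs to the block {p3,p5}, which has 2 states.

2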